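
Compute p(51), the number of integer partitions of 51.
p(51) = 239943

Compute p(n) via the recurrence p(n, m) = p(n, m−1) + p(n−m, m), where p(n, m) counts partitions of n with all parts ≤ m and p(n) = p(n, n). The base cases are p(0, m) = 1 and p(n, 0) = 0 for n > 0. Filling the table yields p(51) = 239943. (Euler's pentagonal recurrence is an alternative.)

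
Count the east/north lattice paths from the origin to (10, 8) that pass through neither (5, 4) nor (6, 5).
Number of paths = 20532

Inclusion–exclusion. Total paths: C(18, 10) = 43758. Through P₁: C(9, 5)·C(9, 5) = 15876. Through P₂: C(11, 6)·C(7, 4) = 16170. Since P₁ is strictly southwest of P₂, a monotone path through both must visit P₁ then P₂; paths through both = C(9, 5)·C(2, 1)·C(7, 4) = 8820. Avoid both = 43758 − 15876 − 16170 + 8820 = 20532.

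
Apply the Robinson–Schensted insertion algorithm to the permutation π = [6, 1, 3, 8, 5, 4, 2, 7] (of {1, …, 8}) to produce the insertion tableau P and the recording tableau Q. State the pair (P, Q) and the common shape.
P = [1, 2, 4, 7] / [3, 8] / [5] / [6];  Q = [1, 3, 4, 8] / [2, 5] / [6] / [7];  common shape = (4, 2, 1, 1)

Row-insert the values π_1, π_2, … into P one at a time, bumping the leftmost entry strictly greater than the inserted value down to the next row. The recording tableau Q records, in position (i, j), the step at which that cell was added to P.
  Insert 6 (step 1): P = [6];  Q = [1]
  Insert 1 (step 2): P = [1] / [6];  Q = [1] / [2]
  Insert 3 (step 3): P = [1, 3] / [6];  Q = [1, 3] / [2]
  Insert 8 (step 4): P = [1, 3, 8] / [6];  Q = [1, 3, 4] / [2]
  Insert 5 (step 5): P = [1, 3, 5] / [6, 8];  Q = [1, 3, 4] / [2, 5]
  Insert 4 (step 6): P = [1, 3, 4] / [5, 8] / [6];  Q = [1, 3, 4] / [2, 5] / [6]
  Insert 2 (step 7): P = [1, 2, 4] / [3, 8] / [5] / [6];  Q = [1, 3, 4] / [2, 5] / [6] / [7]
  Insert 7 (step 8): P = [1, 2, 4, 7] / [3, 8] / [5] / [6];  Q = [1, 3, 4, 8] / [2, 5] / [6] / [7]
Final shape: (4, 2, 1, 1).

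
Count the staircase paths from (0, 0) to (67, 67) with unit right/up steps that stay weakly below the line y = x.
C_67 = 22033725021956517463358552614056949950

These NE paths below the diagonal are counted by the Catalan number C_n = (1/(n + 1)) · C(2n, n). For n = 67: C_67 = (1/68) · C(134, 67) = 1498293301493043187508381577755872596600/68 = 22033725021956517463358552614056949950.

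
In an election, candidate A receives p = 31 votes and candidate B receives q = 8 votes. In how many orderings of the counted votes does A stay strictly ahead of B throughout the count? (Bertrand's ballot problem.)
Strict-lead orderings = 36283236

Total orderings of the 39 votes with 31 for A: C(39, 31) = 61523748. By the Bertrand ballot formula (Cycle Lemma / reflection principle), the number of orderings in which A is strictly ahead of B throughout is (p − q)/(p + q) · C(p + q, p) = (31 − 8)/(31 + 8) · 61523748 = 36283236.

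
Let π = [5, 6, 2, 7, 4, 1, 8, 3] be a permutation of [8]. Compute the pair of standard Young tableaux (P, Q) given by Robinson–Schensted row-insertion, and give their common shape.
P = [1, 3, 7, 8] / [2, 4] / [5, 6];  Q = [1, 2, 4, 7] / [3, 5] / [6, 8];  common shape = (4, 2, 2)

Row-insert the values π_1, π_2, … into P one at a time, bumping the leftmost entry strictly greater than the inserted value down to the next row. The recording tableau Q records, in position (i, j), the step at which that cell was added to P.
  Insert 5 (step 1): P = [5];  Q = [1]
  Insert 6 (step 2): P = [5, 6];  Q = [1, 2]
  Insert 2 (step 3): P = [2, 6] / [5];  Q = [1, 2] / [3]
  Insert 7 (step 4): P = [2, 6, 7] / [5];  Q = [1, 2, 4] / [3]
  Insert 4 (step 5): P = [2, 4, 7] / [5, 6];  Q = [1, 2, 4] / [3, 5]
  Insert 1 (step 6): P = [1, 4, 7] / [2, 6] / [5];  Q = [1, 2, 4] / [3, 5] / [6]
  Insert 8 (step 7): P = [1, 4, 7, 8] / [2, 6] / [5];  Q = [1, 2, 4, 7] / [3, 5] / [6]
  Insert 3 (step 8): P = [1, 3, 7, 8] / [2, 4] / [5, 6];  Q = [1, 2, 4, 7] / [3, 5] / [6, 8]
Final shape: (4, 2, 2).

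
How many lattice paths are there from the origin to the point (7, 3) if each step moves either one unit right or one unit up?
Number of paths = 120

A monotone lattice path from (0, 0) to (7, 3) consists of 7 east steps and 3 north steps in some order, so it is determined by which 7 of the 10 steps are east. The count is C(10, 7) = 120.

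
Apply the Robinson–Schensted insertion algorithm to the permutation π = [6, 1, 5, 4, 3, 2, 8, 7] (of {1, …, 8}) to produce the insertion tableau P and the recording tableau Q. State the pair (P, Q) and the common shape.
P = [1, 2, 7] / [3, 8] / [4] / [5] / [6];  Q = [1, 3, 7] / [2, 8] / [4] / [5] / [6];  common shape = (3, 2, 1, 1, 1)

Row-insert the values π_1, π_2, … into P one at a time, bumping the leftmost entry strictly greater than the inserted value down to the next row. The recording tableau Q records, in position (i, j), the step at which that cell was added to P.
  Insert 6 (step 1): P = [6];  Q = [1]
  Insert 1 (step 2): P = [1] / [6];  Q = [1] / [2]
  Insert 5 (step 3): P = [1, 5] / [6];  Q = [1, 3] / [2]
  Insert 4 (step 4): P = [1, 4] / [5] / [6];  Q = [1, 3] / [2] / [4]
  Insert 3 (step 5): P = [1, 3] / [4] / [5] / [6];  Q = [1, 3] / [2] / [4] / [5]
  Insert 2 (step 6): P = [1, 2] / [3] / [4] / [5] / [6];  Q = [1, 3] / [2] / [4] / [5] / [6]
  Insert 8 (step 7): P = [1, 2, 8] / [3] / [4] / [5] / [6];  Q = [1, 3, 7] / [2] / [4] / [5] / [6]
  Insert 7 (step 8): P = [1, 2, 7] / [3, 8] / [4] / [5] / [6];  Q = [1, 3, 7] / [2, 8] / [4] / [5] / [6]
Final shape: (3, 2, 1, 1, 1).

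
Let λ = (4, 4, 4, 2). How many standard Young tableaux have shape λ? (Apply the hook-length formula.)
# SYT of shape (4, 4, 4, 2) = 12012

Hook-length formula: f^λ = n! / Π hook(c), product over all cells c of the Young diagram. For λ = (4, 4, 4, 2), n = 14 boxes. Hook lengths by row (left-to-right, top-to-bottom): [7, 6, 4, 3]; [6, 5, 3, 2]; [5, 4, 2, 1]; [2, 1]. Product of hooks = 7257600. So f^λ = 14! / 7257600 = 87178291200 / 7257600 = 12012.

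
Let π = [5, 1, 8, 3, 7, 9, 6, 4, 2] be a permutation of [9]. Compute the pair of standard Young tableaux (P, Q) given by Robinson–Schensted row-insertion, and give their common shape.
P = [1, 2, 4, 9] / [3, 6] / [5] / [7] / [8];  Q = [1, 3, 5, 6] / [2, 4] / [7] / [8] / [9];  common shape = (4, 2, 1, 1, 1)

Row-insert the values π_1, π_2, … into P one at a time, bumping the leftmost entry strictly greater than the inserted value down to the next row. The recording tableau Q records, in position (i, j), the step at which that cell was added to P.
  Insert 5 (step 1): P = [5];  Q = [1]
  Insert 1 (step 2): P = [1] / [5];  Q = [1] / [2]
  Insert 8 (step 3): P = [1, 8] / [5];  Q = [1, 3] / [2]
  Insert 3 (step 4): P = [1, 3] / [5, 8];  Q = [1, 3] / [2, 4]
  Insert 7 (step 5): P = [1, 3, 7] / [5, 8];  Q = [1, 3, 5] / [2, 4]
  Insert 9 (step 6): P = [1, 3, 7, 9] / [5, 8];  Q = [1, 3, 5, 6] / [2, 4]
  Insert 6 (step 7): P = [1, 3, 6, 9] / [5, 7] / [8];  Q = [1, 3, 5, 6] / [2, 4] / [7]
  Insert 4 (step 8): P = [1, 3, 4, 9] / [5, 6] / [7] / [8];  Q = [1, 3, 5, 6] / [2, 4] / [7] / [8]
  Insert 2 (step 9): P = [1, 2, 4, 9] / [3, 6] / [5] / [7] / [8];  Q = [1, 3, 5, 6] / [2, 4] / [7] / [8] / [9]
Final shape: (4, 2, 1, 1, 1).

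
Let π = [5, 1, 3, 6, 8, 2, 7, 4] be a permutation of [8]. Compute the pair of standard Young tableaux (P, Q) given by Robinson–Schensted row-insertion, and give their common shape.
P = [1, 2, 4, 7] / [3, 6] / [5, 8];  Q = [1, 3, 4, 5] / [2, 7] / [6, 8];  common shape = (4, 2, 2)

Row-insert the values π_1, π_2, … into P one at a time, bumping the leftmost entry strictly greater than the inserted value down to the next row. The recording tableau Q records, in position (i, j), the step at which that cell was added to P.
  Insert 5 (step 1): P = [5];  Q = [1]
  Insert 1 (step 2): P = [1] / [5];  Q = [1] / [2]
  Insert 3 (step 3): P = [1, 3] / [5];  Q = [1, 3] / [2]
  Insert 6 (step 4): P = [1, 3, 6] / [5];  Q = [1, 3, 4] / [2]
  Insert 8 (step 5): P = [1, 3, 6, 8] / [5];  Q = [1, 3, 4, 5] / [2]
  Insert 2 (step 6): P = [1, 2, 6, 8] / [3] / [5];  Q = [1, 3, 4, 5] / [2] / [6]
  Insert 7 (step 7): P = [1, 2, 6, 7] / [3, 8] / [5];  Q = [1, 3, 4, 5] / [2, 7] / [6]
  Insert 4 (step 8): P = [1, 2, 4, 7] / [3, 6] / [5, 8];  Q = [1, 3, 4, 5] / [2, 7] / [6, 8]
Final shape: (4, 2, 2).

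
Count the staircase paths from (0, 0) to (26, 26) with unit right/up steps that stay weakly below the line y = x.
C_26 = 18367353072152

These NE paths below the diagonal are counted by the Catalan number C_n = (1/(n + 1)) · C(2n, n). For n = 26: C_26 = (1/27) · C(52, 26) = 495918532948104/27 = 18367353072152.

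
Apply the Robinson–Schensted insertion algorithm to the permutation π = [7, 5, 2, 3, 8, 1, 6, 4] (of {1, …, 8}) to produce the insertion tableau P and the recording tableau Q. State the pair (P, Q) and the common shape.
P = [1, 3, 4] / [2, 6] / [5, 8] / [7];  Q = [1, 4, 5] / [2, 7] / [3, 8] / [6];  common shape = (3, 2, 2, 1)

Row-insert the values π_1, π_2, … into P one at a time, bumping the leftmost entry strictly greater than the inserted value down to the next row. The recording tableau Q records, in position (i, j), the step at which that cell was added to P.
  Insert 7 (step 1): P = [7];  Q = [1]
  Insert 5 (step 2): P = [5] / [7];  Q = [1] / [2]
  Insert 2 (step 3): P = [2] / [5] / [7];  Q = [1] / [2] / [3]
  Insert 3 (step 4): P = [2, 3] / [5] / [7];  Q = [1, 4] / [2] / [3]
  Insert 8 (step 5): P = [2, 3, 8] / [5] / [7];  Q = [1, 4, 5] / [2] / [3]
  Insert 1 (step 6): P = [1, 3, 8] / [2] / [5] / [7];  Q = [1, 4, 5] / [2] / [3] / [6]
  Insert 6 (step 7): P = [1, 3, 6] / [2, 8] / [5] / [7];  Q = [1, 4, 5] / [2, 7] / [3] / [6]
  Insert 4 (step 8): P = [1, 3, 4] / [2, 6] / [5, 8] / [7];  Q = [1, 4, 5] / [2, 7] / [3, 8] / [6]
Final shape: (3, 2, 2, 1).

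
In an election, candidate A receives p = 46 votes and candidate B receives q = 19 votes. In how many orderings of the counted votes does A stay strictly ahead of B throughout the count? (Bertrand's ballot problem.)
Strict-lead orderings = 5118189334604640

Total orderings of the 65 votes with 46 for A: C(65, 46) = 12321566916640800. By the Bertrand ballot formula (Cycle Lemma / reflection principle), the number of orderings in which A is strictly ahead of B throughout is (p − q)/(p + q) · C(p + q, p) = (46 − 19)/(46 + 19) · 12321566916640800 = 5118189334604640.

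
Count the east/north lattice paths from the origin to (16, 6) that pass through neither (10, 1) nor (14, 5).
Number of paths = 36957

Inclusion–exclusion. Total paths: C(22, 16) = 74613. Through P₁: C(11, 10)·C(11, 6) = 5082. Through P₂: C(19, 14)·C(3, 2) = 34884. Since P₁ is strictly southwest of P₂, a monotone path through both must visit P₁ then P₂; paths through both = C(11, 10)·C(8, 4)·C(3, 2) = 2310. Avoid both = 74613 − 5082 − 34884 + 2310 = 36957.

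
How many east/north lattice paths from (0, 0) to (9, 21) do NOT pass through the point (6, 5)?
Number of paths = 13859472

Total paths from (0, 0) to (9, 21): C(30, 9) = 14307150. Paths through (6, 5): (paths (0, 0) → (6, 5)) × (paths (6, 5) → (9, 21)) = C(11, 6) · C(19, 3) = 462 · 969 = 447678. Avoidance count = 14307150 − 447678 = 13859472.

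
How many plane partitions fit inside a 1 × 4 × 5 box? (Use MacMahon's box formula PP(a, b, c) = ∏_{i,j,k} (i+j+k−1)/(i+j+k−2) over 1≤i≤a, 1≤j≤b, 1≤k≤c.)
PP(1, 4, 5) = 126

Evaluate the triple product over i = 1..1, j = 1..4, k = 1..5. The factors are (2/1) · (3/2) · (4/3) · (5/4) · (6/5) · (3/2) · (4/3) · (5/4) · … (20 factors total). The numerators and denominators telescope so the product is an integer; carrying out the multiplication exactly gives PP(1, 4, 5) = 126.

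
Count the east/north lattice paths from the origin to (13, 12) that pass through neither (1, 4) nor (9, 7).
Number of paths = 3232960

Inclusion–exclusion. Total paths: C(25, 13) = 5200300. Through P₁: C(5, 1)·C(20, 12) = 629850. Through P₂: C(16, 9)·C(9, 4) = 1441440. Since P₁ is strictly southwest of P₂, a monotone path through both must visit P₁ then P₂; paths through both = C(5, 1)·C(11, 8)·C(9, 4) = 103950. Avoid both = 5200300 − 629850 − 1441440 + 103950 = 3232960.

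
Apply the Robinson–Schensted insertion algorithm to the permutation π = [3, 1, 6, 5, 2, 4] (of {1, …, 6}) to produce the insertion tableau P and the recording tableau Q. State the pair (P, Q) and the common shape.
P = [1, 2, 4] / [3, 5] / [6];  Q = [1, 3, 6] / [2, 4] / [5];  common shape = (3, 2, 1)

Row-insert the values π_1, π_2, … into P one at a time, bumping the leftmost entry strictly greater than the inserted value down to the next row. The recording tableau Q records, in position (i, j), the step at which that cell was added to P.
  Insert 3 (step 1): P = [3];  Q = [1]
  Insert 1 (step 2): P = [1] / [3];  Q = [1] / [2]
  Insert 6 (step 3): P = [1, 6] / [3];  Q = [1, 3] / [2]
  Insert 5 (step 4): P = [1, 5] / [3, 6];  Q = [1, 3] / [2, 4]
  Insert 2 (step 5): P = [1, 2] / [3, 5] / [6];  Q = [1, 3] / [2, 4] / [5]
  Insert 4 (step 6): P = [1, 2, 4] / [3, 5] / [6];  Q = [1, 3, 6] / [2, 4] / [5]
Final shape: (3, 2, 1).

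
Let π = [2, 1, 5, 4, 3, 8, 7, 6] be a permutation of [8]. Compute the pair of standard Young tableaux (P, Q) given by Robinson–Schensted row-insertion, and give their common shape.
P = [1, 3, 6] / [2, 4, 7] / [5, 8];  Q = [1, 3, 6] / [2, 4, 7] / [5, 8];  common shape = (3, 3, 2)

Row-insert the values π_1, π_2, … into P one at a time, bumping the leftmost entry strictly greater than the inserted value down to the next row. The recording tableau Q records, in position (i, j), the step at which that cell was added to P.
  Insert 2 (step 1): P = [2];  Q = [1]
  Insert 1 (step 2): P = [1] / [2];  Q = [1] / [2]
  Insert 5 (step 3): P = [1, 5] / [2];  Q = [1, 3] / [2]
  Insert 4 (step 4): P = [1, 4] / [2, 5];  Q = [1, 3] / [2, 4]
  Insert 3 (step 5): P = [1, 3] / [2, 4] / [5];  Q = [1, 3] / [2, 4] / [5]
  Insert 8 (step 6): P = [1, 3, 8] / [2, 4] / [5];  Q = [1, 3, 6] / [2, 4] / [5]
  Insert 7 (step 7): P = [1, 3, 7] / [2, 4, 8] / [5];  Q = [1, 3, 6] / [2, 4, 7] / [5]
  Insert 6 (step 8): P = [1, 3, 6] / [2, 4, 7] / [5, 8];  Q = [1, 3, 6] / [2, 4, 7] / [5, 8]
Final shape: (3, 3, 2).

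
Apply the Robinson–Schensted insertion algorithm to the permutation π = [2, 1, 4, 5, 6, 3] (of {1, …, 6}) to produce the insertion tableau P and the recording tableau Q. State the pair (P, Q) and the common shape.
P = [1, 3, 5, 6] / [2, 4];  Q = [1, 3, 4, 5] / [2, 6];  common shape = (4, 2)

Row-insert the values π_1, π_2, … into P one at a time, bumping the leftmost entry strictly greater than the inserted value down to the next row. The recording tableau Q records, in position (i, j), the step at which that cell was added to P.
  Insert 2 (step 1): P = [2];  Q = [1]
  Insert 1 (step 2): P = [1] / [2];  Q = [1] / [2]
  Insert 4 (step 3): P = [1, 4] / [2];  Q = [1, 3] / [2]
  Insert 5 (step 4): P = [1, 4, 5] / [2];  Q = [1, 3, 4] / [2]
  Insert 6 (step 5): P = [1, 4, 5, 6] / [2];  Q = [1, 3, 4, 5] / [2]
  Insert 3 (step 6): P = [1, 3, 5, 6] / [2, 4];  Q = [1, 3, 4, 5] / [2, 6]
Final shape: (4, 2).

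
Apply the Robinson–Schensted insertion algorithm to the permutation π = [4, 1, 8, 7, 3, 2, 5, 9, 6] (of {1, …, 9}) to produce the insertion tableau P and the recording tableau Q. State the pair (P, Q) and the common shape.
P = [1, 2, 5, 6] / [3, 7, 9] / [4] / [8];  Q = [1, 3, 7, 8] / [2, 4, 9] / [5] / [6];  common shape = (4, 3, 1, 1)

Row-insert the values π_1, π_2, … into P one at a time, bumping the leftmost entry strictly greater than the inserted value down to the next row. The recording tableau Q records, in position (i, j), the step at which that cell was added to P.
  Insert 4 (step 1): P = [4];  Q = [1]
  Insert 1 (step 2): P = [1] / [4];  Q = [1] / [2]
  Insert 8 (step 3): P = [1, 8] / [4];  Q = [1, 3] / [2]
  Insert 7 (step 4): P = [1, 7] / [4, 8];  Q = [1, 3] / [2, 4]
  Insert 3 (step 5): P = [1, 3] / [4, 7] / [8];  Q = [1, 3] / [2, 4] / [5]
  Insert 2 (step 6): P = [1, 2] / [3, 7] / [4] / [8];  Q = [1, 3] / [2, 4] / [5] / [6]
  Insert 5 (step 7): P = [1, 2, 5] / [3, 7] / [4] / [8];  Q = [1, 3, 7] / [2, 4] / [5] / [6]
  Insert 9 (step 8): P = [1, 2, 5, 9] / [3, 7] / [4] / [8];  Q = [1, 3, 7, 8] / [2, 4] / [5] / [6]
  Insert 6 (step 9): P = [1, 2, 5, 6] / [3, 7, 9] / [4] / [8];  Q = [1, 3, 7, 8] / [2, 4, 9] / [5] / [6]
Final shape: (4, 3, 1, 1).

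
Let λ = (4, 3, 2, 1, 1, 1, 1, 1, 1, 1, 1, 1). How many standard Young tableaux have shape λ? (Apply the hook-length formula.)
# SYT of shape (4, 3, 2, 1, 1, 1, 1, 1, 1, 1, 1, 1) = 182784

Hook-length formula: f^λ = n! / Π hook(c), product over all cells c of the Young diagram. For λ = (4, 3, 2, 1, 1, 1, 1, 1, 1, 1, 1, 1), n = 18 boxes. Hook lengths by row (left-to-right, top-to-bottom): [15, 5, 3, 1]; [13, 3, 1]; [11, 1]; [9]; [8]; [7]; [6]; [5]; [4]; [3]; [2]; [1]. Product of hooks = 35026992000. So f^λ = 18! / 35026992000 = 6402373705728000 / 35026992000 = 182784.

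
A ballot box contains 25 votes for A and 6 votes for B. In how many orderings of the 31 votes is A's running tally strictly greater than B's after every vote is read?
Strict-lead orderings = 451269

Total orderings of the 31 votes with 25 for A: C(31, 25) = 736281. By the Bertrand ballot formula (Cycle Lemma / reflection principle), the number of orderings in which A is strictly ahead of B throughout is (p − q)/(p + q) · C(p + q, p) = (25 − 6)/(25 + 6) · 736281 = 451269.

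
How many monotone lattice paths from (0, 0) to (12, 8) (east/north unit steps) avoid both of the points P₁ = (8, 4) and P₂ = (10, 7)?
Number of paths = 47826

Inclusion–exclusion. Total paths: C(20, 12) = 125970. Through P₁: C(12, 8)·C(8, 4) = 34650. Through P₂: C(17, 10)·C(3, 2) = 58344. Since P₁ is strictly southwest of P₂, a monotone path through both must visit P₁ then P₂; paths through both = C(12, 8)·C(5, 2)·C(3, 2) = 14850. Avoid both = 125970 − 34650 − 58344 + 14850 = 47826.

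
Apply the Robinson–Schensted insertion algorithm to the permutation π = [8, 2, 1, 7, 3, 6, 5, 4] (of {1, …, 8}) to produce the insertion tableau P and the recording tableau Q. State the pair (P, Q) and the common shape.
P = [1, 3, 4] / [2, 5] / [6] / [7] / [8];  Q = [1, 4, 6] / [2, 5] / [3] / [7] / [8];  common shape = (3, 2, 1, 1, 1)

Row-insert the values π_1, π_2, … into P one at a time, bumping the leftmost entry strictly greater than the inserted value down to the next row. The recording tableau Q records, in position (i, j), the step at which that cell was added to P.
  Insert 8 (step 1): P = [8];  Q = [1]
  Insert 2 (step 2): P = [2] / [8];  Q = [1] / [2]
  Insert 1 (step 3): P = [1] / [2] / [8];  Q = [1] / [2] / [3]
  Insert 7 (step 4): P = [1, 7] / [2] / [8];  Q = [1, 4] / [2] / [3]
  Insert 3 (step 5): P = [1, 3] / [2, 7] / [8];  Q = [1, 4] / [2, 5] / [3]
  Insert 6 (step 6): P = [1, 3, 6] / [2, 7] / [8];  Q = [1, 4, 6] / [2, 5] / [3]
  Insert 5 (step 7): P = [1, 3, 5] / [2, 6] / [7] / [8];  Q = [1, 4, 6] / [2, 5] / [3] / [7]
  Insert 4 (step 8): P = [1, 3, 4] / [2, 5] / [6] / [7] / [8];  Q = [1, 4, 6] / [2, 5] / [3] / [7] / [8]
Final shape: (3, 2, 1, 1, 1).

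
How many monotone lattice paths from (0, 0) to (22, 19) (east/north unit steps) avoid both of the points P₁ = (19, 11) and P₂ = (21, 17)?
Number of paths = 153894428760

Inclusion–exclusion. Total paths: C(41, 22) = 244662670200. Through P₁: C(30, 19)·C(11, 3) = 9013504500. Through P₂: C(38, 21)·C(3, 1) = 86343430140. Since P₁ is strictly southwest of P₂, a monotone path through both must visit P₁ then P₂; paths through both = C(30, 19)·C(8, 2)·C(3, 1) = 4588693200. Avoid both = 244662670200 − 9013504500 − 86343430140 + 4588693200 = 153894428760.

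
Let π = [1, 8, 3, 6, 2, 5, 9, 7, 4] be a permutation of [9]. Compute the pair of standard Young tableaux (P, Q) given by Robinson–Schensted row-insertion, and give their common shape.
P = [1, 2, 4, 7] / [3, 5, 9] / [6] / [8];  Q = [1, 2, 4, 7] / [3, 6, 8] / [5] / [9];  common shape = (4, 3, 1, 1)

Row-insert the values π_1, π_2, … into P one at a time, bumping the leftmost entry strictly greater than the inserted value down to the next row. The recording tableau Q records, in position (i, j), the step at which that cell was added to P.
  Insert 1 (step 1): P = [1];  Q = [1]
  Insert 8 (step 2): P = [1, 8];  Q = [1, 2]
  Insert 3 (step 3): P = [1, 3] / [8];  Q = [1, 2] / [3]
  Insert 6 (step 4): P = [1, 3, 6] / [8];  Q = [1, 2, 4] / [3]
  Insert 2 (step 5): P = [1, 2, 6] / [3] / [8];  Q = [1, 2, 4] / [3] / [5]
  Insert 5 (step 6): P = [1, 2, 5] / [3, 6] / [8];  Q = [1, 2, 4] / [3, 6] / [5]
  Insert 9 (step 7): P = [1, 2, 5, 9] / [3, 6] / [8];  Q = [1, 2, 4, 7] / [3, 6] / [5]
  Insert 7 (step 8): P = [1, 2, 5, 7] / [3, 6, 9] / [8];  Q = [1, 2, 4, 7] / [3, 6, 8] / [5]
  Insert 4 (step 9): P = [1, 2, 4, 7] / [3, 5, 9] / [6] / [8];  Q = [1, 2, 4, 7] / [3, 6, 8] / [5] / [9]
Final shape: (4, 3, 1, 1).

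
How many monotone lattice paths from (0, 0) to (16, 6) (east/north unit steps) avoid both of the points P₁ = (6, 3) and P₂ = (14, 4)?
Number of paths = 36765

Inclusion–exclusion. Total paths: C(22, 16) = 74613. Through P₁: C(9, 6)·C(13, 10) = 24024. Through P₂: C(18, 14)·C(4, 2) = 18360. Since P₁ is strictly southwest of P₂, a monotone path through both must visit P₁ then P₂; paths through both = C(9, 6)·C(9, 8)·C(4, 2) = 4536. Avoid both = 74613 − 24024 − 18360 + 4536 = 36765.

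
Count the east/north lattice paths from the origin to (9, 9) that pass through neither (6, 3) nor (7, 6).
Number of paths = 27764

Inclusion–exclusion. Total paths: C(18, 9) = 48620. Through P₁: C(9, 6)·C(9, 3) = 7056. Through P₂: C(13, 7)·C(5, 2) = 17160. Since P₁ is strictly southwest of P₂, a monotone path through both must visit P₁ then P₂; paths through both = C(9, 6)·C(4, 1)·C(5, 2) = 3360. Avoid both = 48620 − 7056 − 17160 + 3360 = 27764.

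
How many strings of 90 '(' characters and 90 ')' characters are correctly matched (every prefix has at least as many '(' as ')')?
C_90 = 1000134600800354781929399250536541864362461089950800

These balanced parentheses are counted by the Catalan number C_n = (1/(n + 1)) · C(2n, n). For n = 90: C_90 = (1/91) · C(180, 90) = 91012248672832285155575331798825309656983959185522800/91 = 1000134600800354781929399250536541864362461089950800.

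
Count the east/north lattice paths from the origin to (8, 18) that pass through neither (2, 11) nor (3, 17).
Number of paths = 1424863

Inclusion–exclusion. Total paths: C(26, 8) = 1562275. Through P₁: C(13, 2)·C(13, 6) = 133848. Through P₂: C(20, 3)·C(6, 5) = 6840. Since P₁ is strictly southwest of P₂, a monotone path through both must visit P₁ then P₂; paths through both = C(13, 2)·C(7, 1)·C(6, 5) = 3276. Avoid both = 1562275 − 133848 − 6840 + 3276 = 1424863.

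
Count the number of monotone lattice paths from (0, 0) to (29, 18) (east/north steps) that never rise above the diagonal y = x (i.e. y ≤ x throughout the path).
Number of paths = 1827459250276

By the reflection principle (André's argument), the number of monotone paths to (29, 18) with n ≤ m that never go above y = x is C(47, 29) − C(47, 30) = 4568648125690 − 2741188875414 = 1827459250276.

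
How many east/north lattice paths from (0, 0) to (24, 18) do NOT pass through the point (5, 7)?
Number of paths = 310432299450

Total paths from (0, 0) to (24, 18): C(42, 24) = 353697121050. Paths through (5, 7): (paths (0, 0) → (5, 7)) × (paths (5, 7) → (24, 18)) = C(12, 5) · C(30, 19) = 792 · 54627300 = 43264821600. Avoidance count = 353697121050 − 43264821600 = 310432299450.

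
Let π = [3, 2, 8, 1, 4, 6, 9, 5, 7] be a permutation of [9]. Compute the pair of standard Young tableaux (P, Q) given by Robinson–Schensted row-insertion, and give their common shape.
P = [1, 4, 5, 7] / [2, 6, 9] / [3, 8];  Q = [1, 3, 6, 7] / [2, 5, 9] / [4, 8];  common shape = (4, 3, 2)

Row-insert the values π_1, π_2, … into P one at a time, bumping the leftmost entry strictly greater than the inserted value down to the next row. The recording tableau Q records, in position (i, j), the step at which that cell was added to P.
  Insert 3 (step 1): P = [3];  Q = [1]
  Insert 2 (step 2): P = [2] / [3];  Q = [1] / [2]
  Insert 8 (step 3): P = [2, 8] / [3];  Q = [1, 3] / [2]
  Insert 1 (step 4): P = [1, 8] / [2] / [3];  Q = [1, 3] / [2] / [4]
  Insert 4 (step 5): P = [1, 4] / [2, 8] / [3];  Q = [1, 3] / [2, 5] / [4]
  Insert 6 (step 6): P = [1, 4, 6] / [2, 8] / [3];  Q = [1, 3, 6] / [2, 5] / [4]
  Insert 9 (step 7): P = [1, 4, 6, 9] / [2, 8] / [3];  Q = [1, 3, 6, 7] / [2, 5] / [4]
  Insert 5 (step 8): P = [1, 4, 5, 9] / [2, 6] / [3, 8];  Q = [1, 3, 6, 7] / [2, 5] / [4, 8]
  Insert 7 (step 9): P = [1, 4, 5, 7] / [2, 6, 9] / [3, 8];  Q = [1, 3, 6, 7] / [2, 5, 9] / [4, 8]
Final shape: (4, 3, 2).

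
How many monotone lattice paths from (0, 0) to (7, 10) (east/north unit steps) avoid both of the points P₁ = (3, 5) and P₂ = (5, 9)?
Number of paths = 8906

Inclusion–exclusion. Total paths: C(17, 7) = 19448. Through P₁: C(8, 3)·C(9, 4) = 7056. Through P₂: C(14, 5)·C(3, 2) = 6006. Since P₁ is strictly southwest of P₂, a monotone path through both must visit P₁ then P₂; paths through both = C(8, 3)·C(6, 2)·C(3, 2) = 2520. Avoid both = 19448 − 7056 − 6006 + 2520 = 8906.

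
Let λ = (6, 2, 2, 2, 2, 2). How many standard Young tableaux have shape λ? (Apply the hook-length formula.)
# SYT of shape (6, 2, 2, 2, 2, 2) = 91728

Hook-length formula: f^λ = n! / Π hook(c), product over all cells c of the Young diagram. For λ = (6, 2, 2, 2, 2, 2), n = 16 boxes. Hook lengths by row (left-to-right, top-to-bottom): [11, 10, 4, 3, 2, 1]; [6, 5]; [5, 4]; [4, 3]; [3, 2]; [2, 1]. Product of hooks = 228096000. So f^λ = 16! / 228096000 = 20922789888000 / 228096000 = 91728.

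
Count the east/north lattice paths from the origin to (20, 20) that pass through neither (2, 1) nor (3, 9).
Number of paths = 80684116380

Inclusion–exclusion. Total paths: C(40, 20) = 137846528820. Through P₁: C(3, 2)·C(37, 18) = 53017895700. Through P₂: C(12, 3)·C(28, 17) = 4724319600. Since P₁ is strictly southwest of P₂, a monotone path through both must visit P₁ then P₂; paths through both = C(3, 2)·C(9, 1)·C(28, 17) = 579802860. Avoid both = 137846528820 − 53017895700 − 4724319600 + 579802860 = 80684116380.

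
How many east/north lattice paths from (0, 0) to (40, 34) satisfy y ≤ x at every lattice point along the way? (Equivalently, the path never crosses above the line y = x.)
Number of paths = 234452556024031572906

By the reflection principle (André's argument), the number of monotone paths to (40, 34) with n ≤ m that never go above y = x is C(74, 40) − C(74, 41) = 1373222113855042069878 − 1138769557831010496972 = 234452556024031572906.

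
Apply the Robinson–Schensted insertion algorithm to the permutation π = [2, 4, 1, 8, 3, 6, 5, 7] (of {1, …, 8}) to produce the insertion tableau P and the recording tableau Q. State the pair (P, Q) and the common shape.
P = [1, 3, 5, 7] / [2, 4, 6] / [8];  Q = [1, 2, 4, 8] / [3, 5, 6] / [7];  common shape = (4, 3, 1)

Row-insert the values π_1, π_2, … into P one at a time, bumping the leftmost entry strictly greater than the inserted value down to the next row. The recording tableau Q records, in position (i, j), the step at which that cell was added to P.
  Insert 2 (step 1): P = [2];  Q = [1]
  Insert 4 (step 2): P = [2, 4];  Q = [1, 2]
  Insert 1 (step 3): P = [1, 4] / [2];  Q = [1, 2] / [3]
  Insert 8 (step 4): P = [1, 4, 8] / [2];  Q = [1, 2, 4] / [3]
  Insert 3 (step 5): P = [1, 3, 8] / [2, 4];  Q = [1, 2, 4] / [3, 5]
  Insert 6 (step 6): P = [1, 3, 6] / [2, 4, 8];  Q = [1, 2, 4] / [3, 5, 6]
  Insert 5 (step 7): P = [1, 3, 5] / [2, 4, 6] / [8];  Q = [1, 2, 4] / [3, 5, 6] / [7]
  Insert 7 (step 8): P = [1, 3, 5, 7] / [2, 4, 6] / [8];  Q = [1, 2, 4, 8] / [3, 5, 6] / [7]
Final shape: (4, 3, 1).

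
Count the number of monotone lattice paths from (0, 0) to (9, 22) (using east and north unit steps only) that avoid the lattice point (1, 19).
Number of paths = 20156775

Total paths from (0, 0) to (9, 22): C(31, 9) = 20160075. Paths through (1, 19): (paths (0, 0) → (1, 19)) × (paths (1, 19) → (9, 22)) = C(20, 1) · C(11, 8) = 20 · 165 = 3300. Avoidance count = 20160075 − 3300 = 20156775.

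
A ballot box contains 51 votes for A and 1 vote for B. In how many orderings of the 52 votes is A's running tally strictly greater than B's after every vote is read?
Strict-lead orderings = 50

Total orderings of the 52 votes with 51 for A: C(52, 51) = 52. By the Bertrand ballot formula (Cycle Lemma / reflection principle), the number of orderings in which A is strictly ahead of B throughout is (p − q)/(p + q) · C(p + q, p) = (51 − 1)/(51 + 1) · 52 = 50.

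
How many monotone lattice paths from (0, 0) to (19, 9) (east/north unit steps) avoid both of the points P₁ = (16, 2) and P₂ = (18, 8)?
Number of paths = 3772558

Inclusion–exclusion. Total paths: C(28, 19) = 6906900. Through P₁: C(18, 16)·C(10, 3) = 18360. Through P₂: C(26, 18)·C(2, 1) = 3124550. Since P₁ is strictly southwest of P₂, a monotone path through both must visit P₁ then P₂; paths through both = C(18, 16)·C(8, 2)·C(2, 1) = 8568. Avoid both = 6906900 − 18360 − 3124550 + 8568 = 3772558.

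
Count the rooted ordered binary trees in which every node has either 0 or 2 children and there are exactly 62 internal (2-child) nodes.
C_62 = 24139737743045626825711458546273312

These full binary trees are counted by the Catalan number C_n = (1/(n + 1)) · C(2n, n). For n = 62: C_62 = (1/63) · C(124, 62) = 1520803477811874490019821888415218656/63 = 24139737743045626825711458546273312.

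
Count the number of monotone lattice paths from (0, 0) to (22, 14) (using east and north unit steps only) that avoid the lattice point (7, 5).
Number of paths = 2760754032

Total paths from (0, 0) to (22, 14): C(36, 22) = 3796297200. Paths through (7, 5): (paths (0, 0) → (7, 5)) × (paths (7, 5) → (22, 14)) = C(12, 7) · C(24, 15) = 792 · 1307504 = 1035543168. Avoidance count = 3796297200 − 1035543168 = 2760754032.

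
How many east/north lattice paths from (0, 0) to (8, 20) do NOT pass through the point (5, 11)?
Number of paths = 2147145

Total paths from (0, 0) to (8, 20): C(28, 8) = 3108105. Paths through (5, 11): (paths (0, 0) → (5, 11)) × (paths (5, 11) → (8, 20)) = C(16, 5) · C(12, 3) = 4368 · 220 = 960960. Avoidance count = 3108105 − 960960 = 2147145.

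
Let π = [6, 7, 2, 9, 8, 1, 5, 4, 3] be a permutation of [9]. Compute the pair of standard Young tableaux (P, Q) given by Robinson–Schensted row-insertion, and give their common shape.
P = [1, 3, 8] / [2, 4] / [5, 7] / [6] / [9];  Q = [1, 2, 4] / [3, 5] / [6, 7] / [8] / [9];  common shape = (3, 2, 2, 1, 1)

Row-insert the values π_1, π_2, … into P one at a time, bumping the leftmost entry strictly greater than the inserted value down to the next row. The recording tableau Q records, in position (i, j), the step at which that cell was added to P.
  Insert 6 (step 1): P = [6];  Q = [1]
  Insert 7 (step 2): P = [6, 7];  Q = [1, 2]
  Insert 2 (step 3): P = [2, 7] / [6];  Q = [1, 2] / [3]
  Insert 9 (step 4): P = [2, 7, 9] / [6];  Q = [1, 2, 4] / [3]
  Insert 8 (step 5): P = [2, 7, 8] / [6, 9];  Q = [1, 2, 4] / [3, 5]
  Insert 1 (step 6): P = [1, 7, 8] / [2, 9] / [6];  Q = [1, 2, 4] / [3, 5] / [6]
  Insert 5 (step 7): P = [1, 5, 8] / [2, 7] / [6, 9];  Q = [1, 2, 4] / [3, 5] / [6, 7]
  Insert 4 (step 8): P = [1, 4, 8] / [2, 5] / [6, 7] / [9];  Q = [1, 2, 4] / [3, 5] / [6, 7] / [8]
  Insert 3 (step 9): P = [1, 3, 8] / [2, 4] / [5, 7] / [6] / [9];  Q = [1, 2, 4] / [3, 5] / [6, 7] / [8] / [9]
Final shape: (3, 2, 2, 1, 1).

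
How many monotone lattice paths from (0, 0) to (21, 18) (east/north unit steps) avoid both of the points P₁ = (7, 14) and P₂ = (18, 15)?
Number of paths = 41288067990

Inclusion–exclusion. Total paths: C(39, 21) = 62359143990. Through P₁: C(21, 7)·C(18, 14) = 355816800. Through P₂: C(33, 18)·C(6, 3) = 20743166400. Since P₁ is strictly southwest of P₂, a monotone path through both must visit P₁ then P₂; paths through both = C(21, 7)·C(12, 11)·C(6, 3) = 27907200. Avoid both = 62359143990 − 355816800 − 20743166400 + 27907200 = 41288067990.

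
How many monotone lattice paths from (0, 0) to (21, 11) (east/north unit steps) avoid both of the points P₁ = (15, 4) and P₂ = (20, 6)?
Number of paths = 121480260

Inclusion–exclusion. Total paths: C(32, 21) = 129024480. Through P₁: C(19, 15)·C(13, 6) = 6651216. Through P₂: C(26, 20)·C(6, 1) = 1381380. Since P₁ is strictly southwest of P₂, a monotone path through both must visit P₁ then P₂; paths through both = C(19, 15)·C(7, 5)·C(6, 1) = 488376. Avoid both = 129024480 − 6651216 − 1381380 + 488376 = 121480260.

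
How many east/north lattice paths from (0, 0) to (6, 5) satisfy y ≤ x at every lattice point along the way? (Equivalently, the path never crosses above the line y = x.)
Number of paths = 132

By the reflection principle (André's argument), the number of monotone paths to (6, 5) with n ≤ m that never go above y = x is C(11, 6) − C(11, 7) = 462 − 330 = 132.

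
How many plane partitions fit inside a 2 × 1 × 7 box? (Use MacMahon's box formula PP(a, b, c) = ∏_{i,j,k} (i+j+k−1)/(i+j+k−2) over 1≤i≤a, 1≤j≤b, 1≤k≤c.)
PP(2, 1, 7) = 36

Evaluate the triple product over i = 1..2, j = 1..1, k = 1..7. The factors are (2/1) · (3/2) · (4/3) · (5/4) · (6/5) · (7/6) · (8/7) · (3/2) · … (14 factors total). The numerators and denominators telescope so the product is an integer; carrying out the multiplication exactly gives PP(2, 1, 7) = 36.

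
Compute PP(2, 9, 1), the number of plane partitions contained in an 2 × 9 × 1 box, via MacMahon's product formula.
PP(2, 9, 1) = 55

Evaluate the triple product over i = 1..2, j = 1..9, k = 1..1. The factors are (2/1) · (3/2) · (4/3) · (5/4) · (6/5) · (7/6) · (8/7) · (9/8) · … (18 factors total). The numerators and denominators telescope so the product is an integer; carrying out the multiplication exactly gives PP(2, 9, 1) = 55.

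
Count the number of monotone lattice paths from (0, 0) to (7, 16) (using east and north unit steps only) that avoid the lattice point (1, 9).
Number of paths = 227997

Total paths from (0, 0) to (7, 16): C(23, 7) = 245157. Paths through (1, 9): (paths (0, 0) → (1, 9)) × (paths (1, 9) → (7, 16)) = C(10, 1) · C(13, 6) = 10 · 1716 = 17160. Avoidance count = 245157 − 17160 = 227997.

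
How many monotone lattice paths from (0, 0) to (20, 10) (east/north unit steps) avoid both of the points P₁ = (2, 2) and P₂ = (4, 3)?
Number of paths = 16503696

Inclusion–exclusion. Total paths: C(30, 20) = 30045015. Through P₁: C(4, 2)·C(26, 18) = 9373650. Through P₂: C(7, 4)·C(23, 16) = 8580495. Since P₁ is strictly southwest of P₂, a monotone path through both must visit P₁ then P₂; paths through both = C(4, 2)·C(3, 2)·C(23, 16) = 4412826. Avoid both = 30045015 − 9373650 − 8580495 + 4412826 = 16503696.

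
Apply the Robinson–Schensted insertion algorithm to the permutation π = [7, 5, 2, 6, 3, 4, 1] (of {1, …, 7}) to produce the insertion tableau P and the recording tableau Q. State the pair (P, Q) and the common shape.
P = [1, 3, 4] / [2, 6] / [5] / [7];  Q = [1, 4, 6] / [2, 5] / [3] / [7];  common shape = (3, 2, 1, 1)

Row-insert the values π_1, π_2, … into P one at a time, bumping the leftmost entry strictly greater than the inserted value down to the next row. The recording tableau Q records, in position (i, j), the step at which that cell was added to P.
  Insert 7 (step 1): P = [7];  Q = [1]
  Insert 5 (step 2): P = [5] / [7];  Q = [1] / [2]
  Insert 2 (step 3): P = [2] / [5] / [7];  Q = [1] / [2] / [3]
  Insert 6 (step 4): P = [2, 6] / [5] / [7];  Q = [1, 4] / [2] / [3]
  Insert 3 (step 5): P = [2, 3] / [5, 6] / [7];  Q = [1, 4] / [2, 5] / [3]
  Insert 4 (step 6): P = [2, 3, 4] / [5, 6] / [7];  Q = [1, 4, 6] / [2, 5] / [3]
  Insert 1 (step 7): P = [1, 3, 4] / [2, 6] / [5] / [7];  Q = [1, 4, 6] / [2, 5] / [3] / [7]
Final shape: (3, 2, 1, 1).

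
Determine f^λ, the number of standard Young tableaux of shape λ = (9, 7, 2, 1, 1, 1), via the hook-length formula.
# SYT of shape (9, 7, 2, 1, 1, 1) = 97954272

Hook-length formula: f^λ = n! / Π hook(c), product over all cells c of the Young diagram. For λ = (9, 7, 2, 1, 1, 1), n = 21 boxes. Hook lengths by row (left-to-right, top-to-bottom): [14, 10, 8, 7, 6, 5, 4, 2, 1]; [11, 7, 5, 4, 3, 2, 1]; [5, 1]; [3]; [2]; [1]. Product of hooks = 521579520000. So f^λ = 21! / 521579520000 = 51090942171709440000 / 521579520000 = 97954272.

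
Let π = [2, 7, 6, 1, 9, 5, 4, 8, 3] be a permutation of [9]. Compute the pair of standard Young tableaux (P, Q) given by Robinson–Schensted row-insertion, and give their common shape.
P = [1, 3, 8] / [2, 4, 9] / [5] / [6] / [7];  Q = [1, 2, 5] / [3, 6, 8] / [4] / [7] / [9];  common shape = (3, 3, 1, 1, 1)

Row-insert the values π_1, π_2, … into P one at a time, bumping the leftmost entry strictly greater than the inserted value down to the next row. The recording tableau Q records, in position (i, j), the step at which that cell was added to P.
  Insert 2 (step 1): P = [2];  Q = [1]
  Insert 7 (step 2): P = [2, 7];  Q = [1, 2]
  Insert 6 (step 3): P = [2, 6] / [7];  Q = [1, 2] / [3]
  Insert 1 (step 4): P = [1, 6] / [2] / [7];  Q = [1, 2] / [3] / [4]
  Insert 9 (step 5): P = [1, 6, 9] / [2] / [7];  Q = [1, 2, 5] / [3] / [4]
  Insert 5 (step 6): P = [1, 5, 9] / [2, 6] / [7];  Q = [1, 2, 5] / [3, 6] / [4]
  Insert 4 (step 7): P = [1, 4, 9] / [2, 5] / [6] / [7];  Q = [1, 2, 5] / [3, 6] / [4] / [7]
  Insert 8 (step 8): P = [1, 4, 8] / [2, 5, 9] / [6] / [7];  Q = [1, 2, 5] / [3, 6, 8] / [4] / [7]
  Insert 3 (step 9): P = [1, 3, 8] / [2, 4, 9] / [5] / [6] / [7];  Q = [1, 2, 5] / [3, 6, 8] / [4] / [7] / [9]
Final shape: (3, 3, 1, 1, 1).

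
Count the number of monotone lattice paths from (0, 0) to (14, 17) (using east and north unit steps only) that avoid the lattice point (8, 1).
Number of paths = 264511008

Total paths from (0, 0) to (14, 17): C(31, 14) = 265182525. Paths through (8, 1): (paths (0, 0) → (8, 1)) × (paths (8, 1) → (14, 17)) = C(9, 8) · C(22, 6) = 9 · 74613 = 671517. Avoidance count = 265182525 − 671517 = 264511008.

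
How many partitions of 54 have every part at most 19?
p(54, parts ≤ 19) = 320620

Use the recurrence p(n, m) = p(n, m−1) + p(n−m, m): either the largest part is < m (count p(n, m−1)) or the largest part is exactly m (remove one copy of m, count p(n−m, m)). With p(0, ·) = 1 this gives p(54, parts ≤ 19) = 320620. (By conjugating Young diagrams, this also counts partitions of 54 into at most 19 parts.)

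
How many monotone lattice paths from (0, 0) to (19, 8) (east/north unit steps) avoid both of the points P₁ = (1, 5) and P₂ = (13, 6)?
Number of paths = 1454583

Inclusion–exclusion. Total paths: C(27, 19) = 2220075. Through P₁: C(6, 1)·C(21, 18) = 7980. Through P₂: C(19, 13)·C(8, 6) = 759696. Since P₁ is strictly southwest of P₂, a monotone path through both must visit P₁ then P₂; paths through both = C(6, 1)·C(13, 12)·C(8, 6) = 2184. Avoid both = 2220075 − 7980 − 759696 + 2184 = 1454583.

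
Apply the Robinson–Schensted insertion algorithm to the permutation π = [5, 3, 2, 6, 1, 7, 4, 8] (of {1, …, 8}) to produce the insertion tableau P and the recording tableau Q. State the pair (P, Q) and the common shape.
P = [1, 4, 7, 8] / [2, 6] / [3] / [5];  Q = [1, 4, 6, 8] / [2, 7] / [3] / [5];  common shape = (4, 2, 1, 1)

Row-insert the values π_1, π_2, … into P one at a time, bumping the leftmost entry strictly greater than the inserted value down to the next row. The recording tableau Q records, in position (i, j), the step at which that cell was added to P.
  Insert 5 (step 1): P = [5];  Q = [1]
  Insert 3 (step 2): P = [3] / [5];  Q = [1] / [2]
  Insert 2 (step 3): P = [2] / [3] / [5];  Q = [1] / [2] / [3]
  Insert 6 (step 4): P = [2, 6] / [3] / [5];  Q = [1, 4] / [2] / [3]
  Insert 1 (step 5): P = [1, 6] / [2] / [3] / [5];  Q = [1, 4] / [2] / [3] / [5]
  Insert 7 (step 6): P = [1, 6, 7] / [2] / [3] / [5];  Q = [1, 4, 6] / [2] / [3] / [5]
  Insert 4 (step 7): P = [1, 4, 7] / [2, 6] / [3] / [5];  Q = [1, 4, 6] / [2, 7] / [3] / [5]
  Insert 8 (step 8): P = [1, 4, 7, 8] / [2, 6] / [3] / [5];  Q = [1, 4, 6, 8] / [2, 7] / [3] / [5]
Final shape: (4, 2, 1, 1).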